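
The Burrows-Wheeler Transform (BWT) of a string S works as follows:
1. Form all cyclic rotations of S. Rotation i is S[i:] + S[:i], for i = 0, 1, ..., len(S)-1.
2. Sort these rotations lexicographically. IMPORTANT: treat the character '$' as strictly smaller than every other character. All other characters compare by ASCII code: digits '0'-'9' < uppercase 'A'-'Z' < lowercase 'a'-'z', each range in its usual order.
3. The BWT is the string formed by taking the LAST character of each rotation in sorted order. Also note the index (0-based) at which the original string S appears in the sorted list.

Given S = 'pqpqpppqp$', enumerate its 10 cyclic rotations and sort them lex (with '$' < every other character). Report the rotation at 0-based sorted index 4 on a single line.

Answer: pqp$pqpqpp

Derivation:
All 10 rotations (rotation i = S[i:]+S[:i]):
  rot[0] = pqpqpppqp$
  rot[1] = qpqpppqp$p
  rot[2] = pqpppqp$pq
  rot[3] = qpppqp$pqp
  rot[4] = pppqp$pqpq
  rot[5] = ppqp$pqpqp
  rot[6] = pqp$pqpqpp
  rot[7] = qp$pqpqppp
  rot[8] = p$pqpqpppq
  rot[9] = $pqpqpppqp
Sorted (with $ < everything):
  sorted[0] = $pqpqpppqp
  sorted[1] = p$pqpqpppq
  sorted[2] = pppqp$pqpq
  sorted[3] = ppqp$pqpqp
  sorted[4] = pqp$pqpqpp
  sorted[5] = pqpppqp$pq
  sorted[6] = pqpqpppqp$
  sorted[7] = qp$pqpqppp
  sorted[8] = qpppqp$pqp
  sorted[9] = qpqpppqp$p
sorted[4] = pqp$pqpqpp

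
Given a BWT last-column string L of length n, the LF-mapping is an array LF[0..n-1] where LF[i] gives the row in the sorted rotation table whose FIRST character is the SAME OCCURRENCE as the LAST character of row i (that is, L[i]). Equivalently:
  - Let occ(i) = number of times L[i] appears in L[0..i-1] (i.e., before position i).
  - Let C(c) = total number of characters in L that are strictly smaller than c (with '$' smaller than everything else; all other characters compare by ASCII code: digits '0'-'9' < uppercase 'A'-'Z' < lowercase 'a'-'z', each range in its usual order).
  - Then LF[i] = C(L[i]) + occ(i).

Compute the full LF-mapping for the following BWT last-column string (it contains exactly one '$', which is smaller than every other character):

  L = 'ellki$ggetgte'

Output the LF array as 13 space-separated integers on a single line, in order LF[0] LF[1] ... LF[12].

Char counts: '$':1, 'e':3, 'g':3, 'i':1, 'k':1, 'l':2, 't':2
C (first-col start): C('$')=0, C('e')=1, C('g')=4, C('i')=7, C('k')=8, C('l')=9, C('t')=11
L[0]='e': occ=0, LF[0]=C('e')+0=1+0=1
L[1]='l': occ=0, LF[1]=C('l')+0=9+0=9
L[2]='l': occ=1, LF[2]=C('l')+1=9+1=10
L[3]='k': occ=0, LF[3]=C('k')+0=8+0=8
L[4]='i': occ=0, LF[4]=C('i')+0=7+0=7
L[5]='$': occ=0, LF[5]=C('$')+0=0+0=0
L[6]='g': occ=0, LF[6]=C('g')+0=4+0=4
L[7]='g': occ=1, LF[7]=C('g')+1=4+1=5
L[8]='e': occ=1, LF[8]=C('e')+1=1+1=2
L[9]='t': occ=0, LF[9]=C('t')+0=11+0=11
L[10]='g': occ=2, LF[10]=C('g')+2=4+2=6
L[11]='t': occ=1, LF[11]=C('t')+1=11+1=12
L[12]='e': occ=2, LF[12]=C('e')+2=1+2=3

Answer: 1 9 10 8 7 0 4 5 2 11 6 12 3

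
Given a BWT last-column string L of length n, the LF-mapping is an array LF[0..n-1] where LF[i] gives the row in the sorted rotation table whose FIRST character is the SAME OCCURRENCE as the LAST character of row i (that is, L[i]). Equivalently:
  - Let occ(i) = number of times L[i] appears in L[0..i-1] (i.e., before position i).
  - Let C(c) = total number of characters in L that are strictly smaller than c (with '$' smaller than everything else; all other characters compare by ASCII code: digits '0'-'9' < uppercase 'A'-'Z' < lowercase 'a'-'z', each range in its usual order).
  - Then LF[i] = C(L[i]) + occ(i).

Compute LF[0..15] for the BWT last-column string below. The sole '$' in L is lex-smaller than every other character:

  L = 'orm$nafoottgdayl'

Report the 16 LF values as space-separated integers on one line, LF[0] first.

Answer: 9 12 7 0 8 1 4 10 11 13 14 5 3 2 15 6

Derivation:
Char counts: '$':1, 'a':2, 'd':1, 'f':1, 'g':1, 'l':1, 'm':1, 'n':1, 'o':3, 'r':1, 't':2, 'y':1
C (first-col start): C('$')=0, C('a')=1, C('d')=3, C('f')=4, C('g')=5, C('l')=6, C('m')=7, C('n')=8, C('o')=9, C('r')=12, C('t')=13, C('y')=15
L[0]='o': occ=0, LF[0]=C('o')+0=9+0=9
L[1]='r': occ=0, LF[1]=C('r')+0=12+0=12
L[2]='m': occ=0, LF[2]=C('m')+0=7+0=7
L[3]='$': occ=0, LF[3]=C('$')+0=0+0=0
L[4]='n': occ=0, LF[4]=C('n')+0=8+0=8
L[5]='a': occ=0, LF[5]=C('a')+0=1+0=1
L[6]='f': occ=0, LF[6]=C('f')+0=4+0=4
L[7]='o': occ=1, LF[7]=C('o')+1=9+1=10
L[8]='o': occ=2, LF[8]=C('o')+2=9+2=11
L[9]='t': occ=0, LF[9]=C('t')+0=13+0=13
L[10]='t': occ=1, LF[10]=C('t')+1=13+1=14
L[11]='g': occ=0, LF[11]=C('g')+0=5+0=5
L[12]='d': occ=0, LF[12]=C('d')+0=3+0=3
L[13]='a': occ=1, LF[13]=C('a')+1=1+1=2
L[14]='y': occ=0, LF[14]=C('y')+0=15+0=15
L[15]='l': occ=0, LF[15]=C('l')+0=6+0=6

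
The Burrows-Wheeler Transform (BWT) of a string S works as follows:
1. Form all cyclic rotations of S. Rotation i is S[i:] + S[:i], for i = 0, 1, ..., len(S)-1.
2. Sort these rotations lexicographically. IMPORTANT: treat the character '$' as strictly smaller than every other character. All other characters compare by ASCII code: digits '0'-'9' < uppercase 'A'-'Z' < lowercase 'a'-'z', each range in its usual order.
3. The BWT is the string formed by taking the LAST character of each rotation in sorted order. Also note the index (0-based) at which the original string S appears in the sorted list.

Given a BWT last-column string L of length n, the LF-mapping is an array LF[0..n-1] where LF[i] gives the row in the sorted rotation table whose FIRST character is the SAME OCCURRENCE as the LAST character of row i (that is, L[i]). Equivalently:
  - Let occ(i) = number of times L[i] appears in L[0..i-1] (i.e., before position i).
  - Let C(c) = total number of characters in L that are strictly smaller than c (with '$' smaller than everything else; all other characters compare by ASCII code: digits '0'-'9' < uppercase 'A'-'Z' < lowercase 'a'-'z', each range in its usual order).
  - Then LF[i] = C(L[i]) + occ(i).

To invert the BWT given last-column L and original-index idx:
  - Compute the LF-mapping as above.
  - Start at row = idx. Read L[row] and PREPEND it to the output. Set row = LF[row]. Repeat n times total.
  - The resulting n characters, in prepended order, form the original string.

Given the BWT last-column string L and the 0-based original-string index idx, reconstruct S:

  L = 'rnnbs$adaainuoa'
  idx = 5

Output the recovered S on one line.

Answer: bananadinosaur$

Derivation:
LF mapping: 12 8 9 5 13 0 1 6 2 3 7 10 14 11 4
Walk LF starting at row 5, prepending L[row]:
  step 1: row=5, L[5]='$', prepend. Next row=LF[5]=0
  step 2: row=0, L[0]='r', prepend. Next row=LF[0]=12
  step 3: row=12, L[12]='u', prepend. Next row=LF[12]=14
  step 4: row=14, L[14]='a', prepend. Next row=LF[14]=4
  step 5: row=4, L[4]='s', prepend. Next row=LF[4]=13
  step 6: row=13, L[13]='o', prepend. Next row=LF[13]=11
  step 7: row=11, L[11]='n', prepend. Next row=LF[11]=10
  step 8: row=10, L[10]='i', prepend. Next row=LF[10]=7
  step 9: row=7, L[7]='d', prepend. Next row=LF[7]=6
  step 10: row=6, L[6]='a', prepend. Next row=LF[6]=1
  step 11: row=1, L[1]='n', prepend. Next row=LF[1]=8
  step 12: row=8, L[8]='a', prepend. Next row=LF[8]=2
  step 13: row=2, L[2]='n', prepend. Next row=LF[2]=9
  step 14: row=9, L[9]='a', prepend. Next row=LF[9]=3
  step 15: row=3, L[3]='b', prepend. Next row=LF[3]=5
Reversed output: bananadinosaur$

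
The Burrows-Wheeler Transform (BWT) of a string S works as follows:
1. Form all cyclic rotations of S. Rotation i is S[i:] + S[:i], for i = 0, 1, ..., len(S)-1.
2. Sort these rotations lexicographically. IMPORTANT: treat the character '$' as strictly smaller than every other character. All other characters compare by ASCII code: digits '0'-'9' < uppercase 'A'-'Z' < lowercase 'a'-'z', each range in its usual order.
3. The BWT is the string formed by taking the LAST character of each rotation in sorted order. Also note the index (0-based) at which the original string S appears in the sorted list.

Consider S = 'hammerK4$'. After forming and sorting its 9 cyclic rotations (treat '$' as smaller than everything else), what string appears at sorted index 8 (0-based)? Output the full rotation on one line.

Answer: rK4$hamme

Derivation:
All 9 rotations (rotation i = S[i:]+S[:i]):
  rot[0] = hammerK4$
  rot[1] = ammerK4$h
  rot[2] = mmerK4$ha
  rot[3] = merK4$ham
  rot[4] = erK4$hamm
  rot[5] = rK4$hamme
  rot[6] = K4$hammer
  rot[7] = 4$hammerK
  rot[8] = $hammerK4
Sorted (with $ < everything):
  sorted[0] = $hammerK4
  sorted[1] = 4$hammerK
  sorted[2] = K4$hammer
  sorted[3] = ammerK4$h
  sorted[4] = erK4$hamm
  sorted[5] = hammerK4$
  sorted[6] = merK4$ham
  sorted[7] = mmerK4$ha
  sorted[8] = rK4$hamme
sorted[8] = rK4$hamme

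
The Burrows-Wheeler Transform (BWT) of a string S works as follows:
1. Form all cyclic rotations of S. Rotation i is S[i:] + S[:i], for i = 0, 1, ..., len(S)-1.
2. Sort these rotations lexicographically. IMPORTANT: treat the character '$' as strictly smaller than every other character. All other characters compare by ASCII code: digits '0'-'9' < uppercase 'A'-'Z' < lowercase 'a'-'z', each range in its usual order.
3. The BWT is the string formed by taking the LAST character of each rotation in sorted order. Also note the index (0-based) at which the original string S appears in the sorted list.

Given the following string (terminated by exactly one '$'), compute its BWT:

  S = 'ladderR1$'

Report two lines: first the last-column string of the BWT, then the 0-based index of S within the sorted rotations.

Answer: 1Rrladd$e
7

Derivation:
All 9 rotations (rotation i = S[i:]+S[:i]):
  rot[0] = ladderR1$
  rot[1] = adderR1$l
  rot[2] = dderR1$la
  rot[3] = derR1$lad
  rot[4] = erR1$ladd
  rot[5] = rR1$ladde
  rot[6] = R1$ladder
  rot[7] = 1$ladderR
  rot[8] = $ladderR1
Sorted (with $ < everything):
  sorted[0] = $ladderR1  (last char: '1')
  sorted[1] = 1$ladderR  (last char: 'R')
  sorted[2] = R1$ladder  (last char: 'r')
  sorted[3] = adderR1$l  (last char: 'l')
  sorted[4] = dderR1$la  (last char: 'a')
  sorted[5] = derR1$lad  (last char: 'd')
  sorted[6] = erR1$ladd  (last char: 'd')
  sorted[7] = ladderR1$  (last char: '$')
  sorted[8] = rR1$ladde  (last char: 'e')
Last column: 1Rrladd$e
Original string S is at sorted index 7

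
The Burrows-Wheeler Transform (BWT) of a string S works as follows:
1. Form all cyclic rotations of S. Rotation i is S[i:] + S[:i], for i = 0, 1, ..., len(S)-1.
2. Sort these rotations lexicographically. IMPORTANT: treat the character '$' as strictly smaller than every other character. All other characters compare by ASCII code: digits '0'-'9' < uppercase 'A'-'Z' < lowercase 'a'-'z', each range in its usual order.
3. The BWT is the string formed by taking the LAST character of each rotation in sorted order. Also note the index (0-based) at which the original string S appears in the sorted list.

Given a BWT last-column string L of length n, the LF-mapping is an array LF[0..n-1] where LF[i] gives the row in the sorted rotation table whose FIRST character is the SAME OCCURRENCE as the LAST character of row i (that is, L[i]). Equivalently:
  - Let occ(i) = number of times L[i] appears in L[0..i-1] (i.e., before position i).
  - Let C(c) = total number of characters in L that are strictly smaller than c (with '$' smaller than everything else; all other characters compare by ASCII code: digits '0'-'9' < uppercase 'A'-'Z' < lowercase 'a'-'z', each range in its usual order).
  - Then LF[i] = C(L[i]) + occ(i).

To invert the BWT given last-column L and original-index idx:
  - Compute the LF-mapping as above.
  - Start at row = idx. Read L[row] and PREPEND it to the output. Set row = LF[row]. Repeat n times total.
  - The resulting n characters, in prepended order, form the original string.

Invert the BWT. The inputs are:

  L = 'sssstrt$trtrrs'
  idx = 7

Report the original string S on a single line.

Answer: srsttrtsrtsrs$

Derivation:
LF mapping: 5 6 7 8 10 1 11 0 12 2 13 3 4 9
Walk LF starting at row 7, prepending L[row]:
  step 1: row=7, L[7]='$', prepend. Next row=LF[7]=0
  step 2: row=0, L[0]='s', prepend. Next row=LF[0]=5
  step 3: row=5, L[5]='r', prepend. Next row=LF[5]=1
  step 4: row=1, L[1]='s', prepend. Next row=LF[1]=6
  step 5: row=6, L[6]='t', prepend. Next row=LF[6]=11
  step 6: row=11, L[11]='r', prepend. Next row=LF[11]=3
  step 7: row=3, L[3]='s', prepend. Next row=LF[3]=8
  step 8: row=8, L[8]='t', prepend. Next row=LF[8]=12
  step 9: row=12, L[12]='r', prepend. Next row=LF[12]=4
  step 10: row=4, L[4]='t', prepend. Next row=LF[4]=10
  step 11: row=10, L[10]='t', prepend. Next row=LF[10]=13
  step 12: row=13, L[13]='s', prepend. Next row=LF[13]=9
  step 13: row=9, L[9]='r', prepend. Next row=LF[9]=2
  step 14: row=2, L[2]='s', prepend. Next row=LF[2]=7
Reversed output: srsttrtsrtsrs$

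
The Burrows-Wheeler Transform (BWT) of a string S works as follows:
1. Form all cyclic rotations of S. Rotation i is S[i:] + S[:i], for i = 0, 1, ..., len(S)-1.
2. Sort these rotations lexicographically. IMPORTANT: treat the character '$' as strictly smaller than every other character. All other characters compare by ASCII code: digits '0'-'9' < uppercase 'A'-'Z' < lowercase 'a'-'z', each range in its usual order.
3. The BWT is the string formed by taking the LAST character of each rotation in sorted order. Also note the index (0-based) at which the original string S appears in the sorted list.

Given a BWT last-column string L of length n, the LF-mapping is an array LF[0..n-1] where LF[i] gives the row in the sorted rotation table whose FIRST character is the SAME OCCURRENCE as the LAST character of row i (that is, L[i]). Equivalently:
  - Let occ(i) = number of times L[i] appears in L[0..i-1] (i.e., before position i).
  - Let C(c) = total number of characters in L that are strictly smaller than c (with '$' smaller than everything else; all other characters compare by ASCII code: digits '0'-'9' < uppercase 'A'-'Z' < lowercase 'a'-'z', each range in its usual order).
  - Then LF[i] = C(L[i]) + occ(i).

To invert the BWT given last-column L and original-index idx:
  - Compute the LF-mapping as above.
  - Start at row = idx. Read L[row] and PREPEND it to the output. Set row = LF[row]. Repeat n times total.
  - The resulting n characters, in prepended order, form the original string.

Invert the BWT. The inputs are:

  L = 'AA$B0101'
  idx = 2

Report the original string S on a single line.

LF mapping: 5 6 0 7 1 3 2 4
Walk LF starting at row 2, prepending L[row]:
  step 1: row=2, L[2]='$', prepend. Next row=LF[2]=0
  step 2: row=0, L[0]='A', prepend. Next row=LF[0]=5
  step 3: row=5, L[5]='1', prepend. Next row=LF[5]=3
  step 4: row=3, L[3]='B', prepend. Next row=LF[3]=7
  step 5: row=7, L[7]='1', prepend. Next row=LF[7]=4
  step 6: row=4, L[4]='0', prepend. Next row=LF[4]=1
  step 7: row=1, L[1]='A', prepend. Next row=LF[1]=6
  step 8: row=6, L[6]='0', prepend. Next row=LF[6]=2
Reversed output: 0A01B1A$

Answer: 0A01B1A$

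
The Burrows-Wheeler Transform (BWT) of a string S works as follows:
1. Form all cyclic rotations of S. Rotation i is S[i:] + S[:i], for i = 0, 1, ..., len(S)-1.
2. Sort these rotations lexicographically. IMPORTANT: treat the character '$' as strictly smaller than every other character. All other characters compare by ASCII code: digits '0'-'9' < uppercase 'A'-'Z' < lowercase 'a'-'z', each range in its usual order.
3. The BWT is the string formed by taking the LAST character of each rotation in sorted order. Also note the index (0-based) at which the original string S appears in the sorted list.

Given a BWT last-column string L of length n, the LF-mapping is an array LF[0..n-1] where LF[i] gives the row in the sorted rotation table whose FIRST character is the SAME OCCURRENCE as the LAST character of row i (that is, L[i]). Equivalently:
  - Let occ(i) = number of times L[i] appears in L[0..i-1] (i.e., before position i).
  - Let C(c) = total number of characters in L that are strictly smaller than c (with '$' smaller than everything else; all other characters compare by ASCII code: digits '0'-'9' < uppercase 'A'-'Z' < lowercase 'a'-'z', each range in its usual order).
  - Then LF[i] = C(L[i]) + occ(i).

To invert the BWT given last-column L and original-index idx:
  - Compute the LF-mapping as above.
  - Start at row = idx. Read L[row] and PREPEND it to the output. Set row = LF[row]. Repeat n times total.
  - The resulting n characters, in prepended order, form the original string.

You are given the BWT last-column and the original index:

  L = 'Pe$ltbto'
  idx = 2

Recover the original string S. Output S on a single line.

Answer: bottleP$

Derivation:
LF mapping: 1 3 0 4 6 2 7 5
Walk LF starting at row 2, prepending L[row]:
  step 1: row=2, L[2]='$', prepend. Next row=LF[2]=0
  step 2: row=0, L[0]='P', prepend. Next row=LF[0]=1
  step 3: row=1, L[1]='e', prepend. Next row=LF[1]=3
  step 4: row=3, L[3]='l', prepend. Next row=LF[3]=4
  step 5: row=4, L[4]='t', prepend. Next row=LF[4]=6
  step 6: row=6, L[6]='t', prepend. Next row=LF[6]=7
  step 7: row=7, L[7]='o', prepend. Next row=LF[7]=5
  step 8: row=5, L[5]='b', prepend. Next row=LF[5]=2
Reversed output: bottleP$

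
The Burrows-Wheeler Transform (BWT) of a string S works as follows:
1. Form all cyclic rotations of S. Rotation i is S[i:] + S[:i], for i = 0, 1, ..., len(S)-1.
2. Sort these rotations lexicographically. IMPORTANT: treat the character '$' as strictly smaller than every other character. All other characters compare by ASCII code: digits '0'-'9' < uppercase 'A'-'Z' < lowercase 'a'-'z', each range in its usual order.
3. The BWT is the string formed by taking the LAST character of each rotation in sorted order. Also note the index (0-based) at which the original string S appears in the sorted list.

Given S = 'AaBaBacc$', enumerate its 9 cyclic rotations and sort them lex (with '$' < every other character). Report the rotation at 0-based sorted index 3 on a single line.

All 9 rotations (rotation i = S[i:]+S[:i]):
  rot[0] = AaBaBacc$
  rot[1] = aBaBacc$A
  rot[2] = BaBacc$Aa
  rot[3] = aBacc$AaB
  rot[4] = Bacc$AaBa
  rot[5] = acc$AaBaB
  rot[6] = cc$AaBaBa
  rot[7] = c$AaBaBac
  rot[8] = $AaBaBacc
Sorted (with $ < everything):
  sorted[0] = $AaBaBacc
  sorted[1] = AaBaBacc$
  sorted[2] = BaBacc$Aa
  sorted[3] = Bacc$AaBa
  sorted[4] = aBaBacc$A
  sorted[5] = aBacc$AaB
  sorted[6] = acc$AaBaB
  sorted[7] = c$AaBaBac
  sorted[8] = cc$AaBaBa
sorted[3] = Bacc$AaBa

Answer: Bacc$AaBa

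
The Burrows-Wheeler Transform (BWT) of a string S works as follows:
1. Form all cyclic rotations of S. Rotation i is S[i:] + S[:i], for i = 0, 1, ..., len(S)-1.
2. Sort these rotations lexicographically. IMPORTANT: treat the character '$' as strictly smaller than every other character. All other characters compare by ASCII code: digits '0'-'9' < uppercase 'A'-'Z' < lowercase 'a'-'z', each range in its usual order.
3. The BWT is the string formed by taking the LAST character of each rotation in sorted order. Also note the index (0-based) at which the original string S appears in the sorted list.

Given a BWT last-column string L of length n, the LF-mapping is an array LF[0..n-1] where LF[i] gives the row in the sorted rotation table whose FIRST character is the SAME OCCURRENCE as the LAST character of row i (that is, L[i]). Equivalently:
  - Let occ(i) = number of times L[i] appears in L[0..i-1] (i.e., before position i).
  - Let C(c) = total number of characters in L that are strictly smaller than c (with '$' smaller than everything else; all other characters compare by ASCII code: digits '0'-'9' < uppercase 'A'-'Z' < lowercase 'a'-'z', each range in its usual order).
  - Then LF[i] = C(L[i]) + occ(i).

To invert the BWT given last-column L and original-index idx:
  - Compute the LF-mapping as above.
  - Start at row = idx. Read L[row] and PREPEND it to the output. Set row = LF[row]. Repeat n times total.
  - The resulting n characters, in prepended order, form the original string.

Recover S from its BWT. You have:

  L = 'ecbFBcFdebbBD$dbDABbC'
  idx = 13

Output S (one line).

Answer: bcAdDcCeFBbFDbbBBdbe$

Derivation:
LF mapping: 19 15 10 8 2 16 9 17 20 11 12 3 6 0 18 13 7 1 4 14 5
Walk LF starting at row 13, prepending L[row]:
  step 1: row=13, L[13]='$', prepend. Next row=LF[13]=0
  step 2: row=0, L[0]='e', prepend. Next row=LF[0]=19
  step 3: row=19, L[19]='b', prepend. Next row=LF[19]=14
  step 4: row=14, L[14]='d', prepend. Next row=LF[14]=18
  step 5: row=18, L[18]='B', prepend. Next row=LF[18]=4
  step 6: row=4, L[4]='B', prepend. Next row=LF[4]=2
  step 7: row=2, L[2]='b', prepend. Next row=LF[2]=10
  step 8: row=10, L[10]='b', prepend. Next row=LF[10]=12
  step 9: row=12, L[12]='D', prepend. Next row=LF[12]=6
  step 10: row=6, L[6]='F', prepend. Next row=LF[6]=9
  step 11: row=9, L[9]='b', prepend. Next row=LF[9]=11
  step 12: row=11, L[11]='B', prepend. Next row=LF[11]=3
  step 13: row=3, L[3]='F', prepend. Next row=LF[3]=8
  step 14: row=8, L[8]='e', prepend. Next row=LF[8]=20
  step 15: row=20, L[20]='C', prepend. Next row=LF[20]=5
  step 16: row=5, L[5]='c', prepend. Next row=LF[5]=16
  step 17: row=16, L[16]='D', prepend. Next row=LF[16]=7
  step 18: row=7, L[7]='d', prepend. Next row=LF[7]=17
  step 19: row=17, L[17]='A', prepend. Next row=LF[17]=1
  step 20: row=1, L[1]='c', prepend. Next row=LF[1]=15
  step 21: row=15, L[15]='b', prepend. Next row=LF[15]=13
Reversed output: bcAdDcCeFBbFDbbBBdbe$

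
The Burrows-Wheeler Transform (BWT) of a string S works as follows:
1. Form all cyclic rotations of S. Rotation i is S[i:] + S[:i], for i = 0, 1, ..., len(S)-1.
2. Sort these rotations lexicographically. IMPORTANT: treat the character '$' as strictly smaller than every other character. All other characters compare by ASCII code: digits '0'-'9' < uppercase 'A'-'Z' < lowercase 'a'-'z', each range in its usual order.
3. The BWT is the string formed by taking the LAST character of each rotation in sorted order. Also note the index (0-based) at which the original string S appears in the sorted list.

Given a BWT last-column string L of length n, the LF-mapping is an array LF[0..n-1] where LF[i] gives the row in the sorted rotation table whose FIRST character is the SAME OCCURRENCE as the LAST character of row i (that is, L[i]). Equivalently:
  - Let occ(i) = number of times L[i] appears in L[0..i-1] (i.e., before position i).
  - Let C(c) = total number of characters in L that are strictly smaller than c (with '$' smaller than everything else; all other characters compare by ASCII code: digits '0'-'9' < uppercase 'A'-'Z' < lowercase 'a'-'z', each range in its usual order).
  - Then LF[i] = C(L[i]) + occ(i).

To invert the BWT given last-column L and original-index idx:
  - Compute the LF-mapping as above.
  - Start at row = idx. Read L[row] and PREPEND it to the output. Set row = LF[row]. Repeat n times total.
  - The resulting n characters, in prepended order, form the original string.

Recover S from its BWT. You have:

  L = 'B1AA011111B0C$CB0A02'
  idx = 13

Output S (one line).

LF mapping: 15 5 12 13 1 6 7 8 9 10 16 2 18 0 19 17 3 14 4 11
Walk LF starting at row 13, prepending L[row]:
  step 1: row=13, L[13]='$', prepend. Next row=LF[13]=0
  step 2: row=0, L[0]='B', prepend. Next row=LF[0]=15
  step 3: row=15, L[15]='B', prepend. Next row=LF[15]=17
  step 4: row=17, L[17]='A', prepend. Next row=LF[17]=14
  step 5: row=14, L[14]='C', prepend. Next row=LF[14]=19
  step 6: row=19, L[19]='2', prepend. Next row=LF[19]=11
  step 7: row=11, L[11]='0', prepend. Next row=LF[11]=2
  step 8: row=2, L[2]='A', prepend. Next row=LF[2]=12
  step 9: row=12, L[12]='C', prepend. Next row=LF[12]=18
  step 10: row=18, L[18]='0', prepend. Next row=LF[18]=4
  step 11: row=4, L[4]='0', prepend. Next row=LF[4]=1
  step 12: row=1, L[1]='1', prepend. Next row=LF[1]=5
  step 13: row=5, L[5]='1', prepend. Next row=LF[5]=6
  step 14: row=6, L[6]='1', prepend. Next row=LF[6]=7
  step 15: row=7, L[7]='1', prepend. Next row=LF[7]=8
  step 16: row=8, L[8]='1', prepend. Next row=LF[8]=9
  step 17: row=9, L[9]='1', prepend. Next row=LF[9]=10
  step 18: row=10, L[10]='B', prepend. Next row=LF[10]=16
  step 19: row=16, L[16]='0', prepend. Next row=LF[16]=3
  step 20: row=3, L[3]='A', prepend. Next row=LF[3]=13
Reversed output: A0B11111100CA02CABB$

Answer: A0B11111100CA02CABB$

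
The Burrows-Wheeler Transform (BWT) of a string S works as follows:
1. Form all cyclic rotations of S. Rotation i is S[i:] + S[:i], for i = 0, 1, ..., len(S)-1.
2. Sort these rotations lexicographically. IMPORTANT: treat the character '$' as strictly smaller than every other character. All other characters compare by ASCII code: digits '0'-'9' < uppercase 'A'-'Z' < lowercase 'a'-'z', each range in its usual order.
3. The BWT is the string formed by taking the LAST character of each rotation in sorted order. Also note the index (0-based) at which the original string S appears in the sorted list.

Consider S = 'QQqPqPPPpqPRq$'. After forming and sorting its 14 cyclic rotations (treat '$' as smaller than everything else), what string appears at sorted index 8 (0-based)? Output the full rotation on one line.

All 14 rotations (rotation i = S[i:]+S[:i]):
  rot[0] = QQqPqPPPpqPRq$
  rot[1] = QqPqPPPpqPRq$Q
  rot[2] = qPqPPPpqPRq$QQ
  rot[3] = PqPPPpqPRq$QQq
  rot[4] = qPPPpqPRq$QQqP
  rot[5] = PPPpqPRq$QQqPq
  rot[6] = PPpqPRq$QQqPqP
  rot[7] = PpqPRq$QQqPqPP
  rot[8] = pqPRq$QQqPqPPP
  rot[9] = qPRq$QQqPqPPPp
  rot[10] = PRq$QQqPqPPPpq
  rot[11] = Rq$QQqPqPPPpqP
  rot[12] = q$QQqPqPPPpqPR
  rot[13] = $QQqPqPPPpqPRq
Sorted (with $ < everything):
  sorted[0] = $QQqPqPPPpqPRq
  sorted[1] = PPPpqPRq$QQqPq
  sorted[2] = PPpqPRq$QQqPqP
  sorted[3] = PRq$QQqPqPPPpq
  sorted[4] = PpqPRq$QQqPqPP
  sorted[5] = PqPPPpqPRq$QQq
  sorted[6] = QQqPqPPPpqPRq$
  sorted[7] = QqPqPPPpqPRq$Q
  sorted[8] = Rq$QQqPqPPPpqP
  sorted[9] = pqPRq$QQqPqPPP
  sorted[10] = q$QQqPqPPPpqPR
  sorted[11] = qPPPpqPRq$QQqP
  sorted[12] = qPRq$QQqPqPPPp
  sorted[13] = qPqPPPpqPRq$QQ
sorted[8] = Rq$QQqPqPPPpqP

Answer: Rq$QQqPqPPPpqP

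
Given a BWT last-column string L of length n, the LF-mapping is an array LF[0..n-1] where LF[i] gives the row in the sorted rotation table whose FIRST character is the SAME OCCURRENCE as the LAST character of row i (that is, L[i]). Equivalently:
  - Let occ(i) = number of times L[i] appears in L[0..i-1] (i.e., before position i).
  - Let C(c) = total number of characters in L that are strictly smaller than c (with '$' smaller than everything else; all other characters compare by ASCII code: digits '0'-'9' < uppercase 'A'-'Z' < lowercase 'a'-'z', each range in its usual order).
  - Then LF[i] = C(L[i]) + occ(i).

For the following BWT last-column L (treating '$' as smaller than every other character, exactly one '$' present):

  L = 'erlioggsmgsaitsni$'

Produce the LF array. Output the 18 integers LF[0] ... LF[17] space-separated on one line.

Char counts: '$':1, 'a':1, 'e':1, 'g':3, 'i':3, 'l':1, 'm':1, 'n':1, 'o':1, 'r':1, 's':3, 't':1
C (first-col start): C('$')=0, C('a')=1, C('e')=2, C('g')=3, C('i')=6, C('l')=9, C('m')=10, C('n')=11, C('o')=12, C('r')=13, C('s')=14, C('t')=17
L[0]='e': occ=0, LF[0]=C('e')+0=2+0=2
L[1]='r': occ=0, LF[1]=C('r')+0=13+0=13
L[2]='l': occ=0, LF[2]=C('l')+0=9+0=9
L[3]='i': occ=0, LF[3]=C('i')+0=6+0=6
L[4]='o': occ=0, LF[4]=C('o')+0=12+0=12
L[5]='g': occ=0, LF[5]=C('g')+0=3+0=3
L[6]='g': occ=1, LF[6]=C('g')+1=3+1=4
L[7]='s': occ=0, LF[7]=C('s')+0=14+0=14
L[8]='m': occ=0, LF[8]=C('m')+0=10+0=10
L[9]='g': occ=2, LF[9]=C('g')+2=3+2=5
L[10]='s': occ=1, LF[10]=C('s')+1=14+1=15
L[11]='a': occ=0, LF[11]=C('a')+0=1+0=1
L[12]='i': occ=1, LF[12]=C('i')+1=6+1=7
L[13]='t': occ=0, LF[13]=C('t')+0=17+0=17
L[14]='s': occ=2, LF[14]=C('s')+2=14+2=16
L[15]='n': occ=0, LF[15]=C('n')+0=11+0=11
L[16]='i': occ=2, LF[16]=C('i')+2=6+2=8
L[17]='$': occ=0, LF[17]=C('$')+0=0+0=0

Answer: 2 13 9 6 12 3 4 14 10 5 15 1 7 17 16 11 8 0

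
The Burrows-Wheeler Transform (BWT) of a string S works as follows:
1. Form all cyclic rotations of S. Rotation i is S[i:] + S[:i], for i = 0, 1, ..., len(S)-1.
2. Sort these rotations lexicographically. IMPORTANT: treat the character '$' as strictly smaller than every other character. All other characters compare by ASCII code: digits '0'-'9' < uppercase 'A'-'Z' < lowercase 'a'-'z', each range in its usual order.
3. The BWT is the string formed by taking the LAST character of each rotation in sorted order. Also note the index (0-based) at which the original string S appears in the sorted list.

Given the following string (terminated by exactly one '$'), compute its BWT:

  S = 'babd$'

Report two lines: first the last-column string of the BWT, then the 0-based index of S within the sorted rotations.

All 5 rotations (rotation i = S[i:]+S[:i]):
  rot[0] = babd$
  rot[1] = abd$b
  rot[2] = bd$ba
  rot[3] = d$bab
  rot[4] = $babd
Sorted (with $ < everything):
  sorted[0] = $babd  (last char: 'd')
  sorted[1] = abd$b  (last char: 'b')
  sorted[2] = babd$  (last char: '$')
  sorted[3] = bd$ba  (last char: 'a')
  sorted[4] = d$bab  (last char: 'b')
Last column: db$ab
Original string S is at sorted index 2

Answer: db$ab
2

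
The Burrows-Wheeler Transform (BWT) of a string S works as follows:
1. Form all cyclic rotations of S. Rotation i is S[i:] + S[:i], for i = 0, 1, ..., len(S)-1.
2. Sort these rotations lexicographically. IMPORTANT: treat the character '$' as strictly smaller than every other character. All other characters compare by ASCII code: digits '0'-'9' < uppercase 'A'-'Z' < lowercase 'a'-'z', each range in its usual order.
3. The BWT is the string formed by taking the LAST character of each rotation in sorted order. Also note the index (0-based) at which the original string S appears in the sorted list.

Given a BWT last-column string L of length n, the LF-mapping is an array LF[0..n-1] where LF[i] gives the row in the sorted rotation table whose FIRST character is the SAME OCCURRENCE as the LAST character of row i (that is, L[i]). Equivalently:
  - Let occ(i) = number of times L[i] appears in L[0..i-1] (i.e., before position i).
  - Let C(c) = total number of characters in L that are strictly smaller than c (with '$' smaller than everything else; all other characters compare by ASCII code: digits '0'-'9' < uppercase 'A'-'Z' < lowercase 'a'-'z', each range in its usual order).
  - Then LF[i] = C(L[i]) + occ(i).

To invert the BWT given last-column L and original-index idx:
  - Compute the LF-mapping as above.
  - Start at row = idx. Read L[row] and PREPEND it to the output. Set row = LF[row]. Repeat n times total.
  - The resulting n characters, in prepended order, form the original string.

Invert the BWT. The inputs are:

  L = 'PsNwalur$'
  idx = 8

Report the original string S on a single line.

LF mapping: 2 6 1 8 3 4 7 5 0
Walk LF starting at row 8, prepending L[row]:
  step 1: row=8, L[8]='$', prepend. Next row=LF[8]=0
  step 2: row=0, L[0]='P', prepend. Next row=LF[0]=2
  step 3: row=2, L[2]='N', prepend. Next row=LF[2]=1
  step 4: row=1, L[1]='s', prepend. Next row=LF[1]=6
  step 5: row=6, L[6]='u', prepend. Next row=LF[6]=7
  step 6: row=7, L[7]='r', prepend. Next row=LF[7]=5
  step 7: row=5, L[5]='l', prepend. Next row=LF[5]=4
  step 8: row=4, L[4]='a', prepend. Next row=LF[4]=3
  step 9: row=3, L[3]='w', prepend. Next row=LF[3]=8
Reversed output: walrusNP$

Answer: walrusNP$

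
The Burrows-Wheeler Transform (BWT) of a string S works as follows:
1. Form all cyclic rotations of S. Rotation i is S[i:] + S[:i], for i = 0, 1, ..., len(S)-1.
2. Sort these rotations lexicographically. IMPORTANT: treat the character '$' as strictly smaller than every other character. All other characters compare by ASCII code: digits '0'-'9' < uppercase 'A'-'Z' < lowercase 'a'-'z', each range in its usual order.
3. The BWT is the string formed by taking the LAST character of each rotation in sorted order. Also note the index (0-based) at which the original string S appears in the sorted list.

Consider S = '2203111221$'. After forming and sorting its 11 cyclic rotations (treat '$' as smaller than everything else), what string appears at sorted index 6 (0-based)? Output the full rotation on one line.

All 11 rotations (rotation i = S[i:]+S[:i]):
  rot[0] = 2203111221$
  rot[1] = 203111221$2
  rot[2] = 03111221$22
  rot[3] = 3111221$220
  rot[4] = 111221$2203
  rot[5] = 11221$22031
  rot[6] = 1221$220311
  rot[7] = 221$2203111
  rot[8] = 21$22031112
  rot[9] = 1$220311122
  rot[10] = $2203111221
Sorted (with $ < everything):
  sorted[0] = $2203111221
  sorted[1] = 03111221$22
  sorted[2] = 1$220311122
  sorted[3] = 111221$2203
  sorted[4] = 11221$22031
  sorted[5] = 1221$220311
  sorted[6] = 203111221$2
  sorted[7] = 21$22031112
  sorted[8] = 2203111221$
  sorted[9] = 221$2203111
  sorted[10] = 3111221$220
sorted[6] = 203111221$2

Answer: 203111221$2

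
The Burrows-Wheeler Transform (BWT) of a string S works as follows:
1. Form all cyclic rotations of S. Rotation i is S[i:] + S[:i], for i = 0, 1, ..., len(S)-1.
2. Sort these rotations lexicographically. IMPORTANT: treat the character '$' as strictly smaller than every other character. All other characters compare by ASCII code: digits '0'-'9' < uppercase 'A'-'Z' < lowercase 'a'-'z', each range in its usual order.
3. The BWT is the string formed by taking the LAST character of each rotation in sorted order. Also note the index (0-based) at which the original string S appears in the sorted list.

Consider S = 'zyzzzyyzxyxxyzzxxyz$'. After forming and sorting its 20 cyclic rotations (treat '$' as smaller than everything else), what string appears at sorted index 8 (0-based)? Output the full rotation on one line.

Answer: yz$zyzzzyyzxyxxyzzxx

Derivation:
All 20 rotations (rotation i = S[i:]+S[:i]):
  rot[0] = zyzzzyyzxyxxyzzxxyz$
  rot[1] = yzzzyyzxyxxyzzxxyz$z
  rot[2] = zzzyyzxyxxyzzxxyz$zy
  rot[3] = zzyyzxyxxyzzxxyz$zyz
  rot[4] = zyyzxyxxyzzxxyz$zyzz
  rot[5] = yyzxyxxyzzxxyz$zyzzz
  rot[6] = yzxyxxyzzxxyz$zyzzzy
  rot[7] = zxyxxyzzxxyz$zyzzzyy
  rot[8] = xyxxyzzxxyz$zyzzzyyz
  rot[9] = yxxyzzxxyz$zyzzzyyzx
  rot[10] = xxyzzxxyz$zyzzzyyzxy
  rot[11] = xyzzxxyz$zyzzzyyzxyx
  rot[12] = yzzxxyz$zyzzzyyzxyxx
  rot[13] = zzxxyz$zyzzzyyzxyxxy
  rot[14] = zxxyz$zyzzzyyzxyxxyz
  rot[15] = xxyz$zyzzzyyzxyxxyzz
  rot[16] = xyz$zyzzzyyzxyxxyzzx
  rot[17] = yz$zyzzzyyzxyxxyzzxx
  rot[18] = z$zyzzzyyzxyxxyzzxxy
  rot[19] = $zyzzzyyzxyxxyzzxxyz
Sorted (with $ < everything):
  sorted[0] = $zyzzzyyzxyxxyzzxxyz
  sorted[1] = xxyz$zyzzzyyzxyxxyzz
  sorted[2] = xxyzzxxyz$zyzzzyyzxy
  sorted[3] = xyxxyzzxxyz$zyzzzyyz
  sorted[4] = xyz$zyzzzyyzxyxxyzzx
  sorted[5] = xyzzxxyz$zyzzzyyzxyx
  sorted[6] = yxxyzzxxyz$zyzzzyyzx
  sorted[7] = yyzxyxxyzzxxyz$zyzzz
  sorted[8] = yz$zyzzzyyzxyxxyzzxx
  sorted[9] = yzxyxxyzzxxyz$zyzzzy
  sorted[10] = yzzxxyz$zyzzzyyzxyxx
  sorted[11] = yzzzyyzxyxxyzzxxyz$z
  sorted[12] = z$zyzzzyyzxyxxyzzxxy
  sorted[13] = zxxyz$zyzzzyyzxyxxyz
  sorted[14] = zxyxxyzzxxyz$zyzzzyy
  sorted[15] = zyyzxyxxyzzxxyz$zyzz
  sorted[16] = zyzzzyyzxyxxyzzxxyz$
  sorted[17] = zzxxyz$zyzzzyyzxyxxy
  sorted[18] = zzyyzxyxxyzzxxyz$zyz
  sorted[19] = zzzyyzxyxxyzzxxyz$zy
sorted[8] = yz$zyzzzyyzxyxxyzzxx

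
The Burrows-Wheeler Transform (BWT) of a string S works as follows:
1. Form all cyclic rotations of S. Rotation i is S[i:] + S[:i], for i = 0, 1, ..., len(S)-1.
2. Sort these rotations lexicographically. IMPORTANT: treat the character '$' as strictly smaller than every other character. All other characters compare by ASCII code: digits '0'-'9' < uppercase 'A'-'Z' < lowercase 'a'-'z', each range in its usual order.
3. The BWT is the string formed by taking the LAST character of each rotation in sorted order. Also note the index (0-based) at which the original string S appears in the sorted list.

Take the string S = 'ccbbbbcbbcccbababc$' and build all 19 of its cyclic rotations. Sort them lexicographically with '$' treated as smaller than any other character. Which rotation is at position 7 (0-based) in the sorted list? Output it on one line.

Answer: bbcbbcccbababc$ccbb

Derivation:
All 19 rotations (rotation i = S[i:]+S[:i]):
  rot[0] = ccbbbbcbbcccbababc$
  rot[1] = cbbbbcbbcccbababc$c
  rot[2] = bbbbcbbcccbababc$cc
  rot[3] = bbbcbbcccbababc$ccb
  rot[4] = bbcbbcccbababc$ccbb
  rot[5] = bcbbcccbababc$ccbbb
  rot[6] = cbbcccbababc$ccbbbb
  rot[7] = bbcccbababc$ccbbbbc
  rot[8] = bcccbababc$ccbbbbcb
  rot[9] = cccbababc$ccbbbbcbb
  rot[10] = ccbababc$ccbbbbcbbc
  rot[11] = cbababc$ccbbbbcbbcc
  rot[12] = bababc$ccbbbbcbbccc
  rot[13] = ababc$ccbbbbcbbcccb
  rot[14] = babc$ccbbbbcbbcccba
  rot[15] = abc$ccbbbbcbbcccbab
  rot[16] = bc$ccbbbbcbbcccbaba
  rot[17] = c$ccbbbbcbbcccbabab
  rot[18] = $ccbbbbcbbcccbababc
Sorted (with $ < everything):
  sorted[0] = $ccbbbbcbbcccbababc
  sorted[1] = ababc$ccbbbbcbbcccb
  sorted[2] = abc$ccbbbbcbbcccbab
  sorted[3] = bababc$ccbbbbcbbccc
  sorted[4] = babc$ccbbbbcbbcccba
  sorted[5] = bbbbcbbcccbababc$cc
  sorted[6] = bbbcbbcccbababc$ccb
  sorted[7] = bbcbbcccbababc$ccbb
  sorted[8] = bbcccbababc$ccbbbbc
  sorted[9] = bc$ccbbbbcbbcccbaba
  sorted[10] = bcbbcccbababc$ccbbb
  sorted[11] = bcccbababc$ccbbbbcb
  sorted[12] = c$ccbbbbcbbcccbabab
  sorted[13] = cbababc$ccbbbbcbbcc
  sorted[14] = cbbbbcbbcccbababc$c
  sorted[15] = cbbcccbababc$ccbbbb
  sorted[16] = ccbababc$ccbbbbcbbc
  sorted[17] = ccbbbbcbbcccbababc$
  sorted[18] = cccbababc$ccbbbbcbb
sorted[7] = bbcbbcccbababc$ccbb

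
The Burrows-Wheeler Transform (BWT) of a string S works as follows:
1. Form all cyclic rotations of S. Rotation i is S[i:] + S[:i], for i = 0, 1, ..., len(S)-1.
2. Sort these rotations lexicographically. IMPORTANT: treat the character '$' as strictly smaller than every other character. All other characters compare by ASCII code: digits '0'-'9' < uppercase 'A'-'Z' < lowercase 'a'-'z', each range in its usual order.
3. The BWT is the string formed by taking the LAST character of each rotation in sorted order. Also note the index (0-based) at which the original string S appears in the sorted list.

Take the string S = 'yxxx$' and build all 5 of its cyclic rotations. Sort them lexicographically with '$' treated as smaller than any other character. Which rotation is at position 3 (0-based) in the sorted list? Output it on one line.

Answer: xxx$y

Derivation:
All 5 rotations (rotation i = S[i:]+S[:i]):
  rot[0] = yxxx$
  rot[1] = xxx$y
  rot[2] = xx$yx
  rot[3] = x$yxx
  rot[4] = $yxxx
Sorted (with $ < everything):
  sorted[0] = $yxxx
  sorted[1] = x$yxx
  sorted[2] = xx$yx
  sorted[3] = xxx$y
  sorted[4] = yxxx$
sorted[3] = xxx$y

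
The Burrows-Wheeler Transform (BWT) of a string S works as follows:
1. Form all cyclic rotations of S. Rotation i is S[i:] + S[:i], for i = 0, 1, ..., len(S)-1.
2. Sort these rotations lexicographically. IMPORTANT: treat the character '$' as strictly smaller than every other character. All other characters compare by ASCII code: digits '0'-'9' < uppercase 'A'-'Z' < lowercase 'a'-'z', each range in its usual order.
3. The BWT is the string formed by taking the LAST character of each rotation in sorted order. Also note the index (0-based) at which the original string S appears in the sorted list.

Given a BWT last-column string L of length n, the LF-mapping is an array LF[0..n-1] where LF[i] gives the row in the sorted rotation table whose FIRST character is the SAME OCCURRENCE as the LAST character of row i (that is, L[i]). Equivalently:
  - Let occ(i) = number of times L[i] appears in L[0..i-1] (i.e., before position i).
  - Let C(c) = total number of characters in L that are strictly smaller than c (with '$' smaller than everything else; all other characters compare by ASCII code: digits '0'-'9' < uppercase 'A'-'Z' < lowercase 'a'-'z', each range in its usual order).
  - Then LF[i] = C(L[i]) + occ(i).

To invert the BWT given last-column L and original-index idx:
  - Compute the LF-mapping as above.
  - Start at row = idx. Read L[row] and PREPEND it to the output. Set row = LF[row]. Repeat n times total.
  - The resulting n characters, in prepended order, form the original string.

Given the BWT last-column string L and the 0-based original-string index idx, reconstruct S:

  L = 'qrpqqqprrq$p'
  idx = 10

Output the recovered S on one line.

LF mapping: 4 9 1 5 6 7 2 10 11 8 0 3
Walk LF starting at row 10, prepending L[row]:
  step 1: row=10, L[10]='$', prepend. Next row=LF[10]=0
  step 2: row=0, L[0]='q', prepend. Next row=LF[0]=4
  step 3: row=4, L[4]='q', prepend. Next row=LF[4]=6
  step 4: row=6, L[6]='p', prepend. Next row=LF[6]=2
  step 5: row=2, L[2]='p', prepend. Next row=LF[2]=1
  step 6: row=1, L[1]='r', prepend. Next row=LF[1]=9
  step 7: row=9, L[9]='q', prepend. Next row=LF[9]=8
  step 8: row=8, L[8]='r', prepend. Next row=LF[8]=11
  step 9: row=11, L[11]='p', prepend. Next row=LF[11]=3
  step 10: row=3, L[3]='q', prepend. Next row=LF[3]=5
  step 11: row=5, L[5]='q', prepend. Next row=LF[5]=7
  step 12: row=7, L[7]='r', prepend. Next row=LF[7]=10
Reversed output: rqqprqrppqq$

Answer: rqqprqrppqq$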